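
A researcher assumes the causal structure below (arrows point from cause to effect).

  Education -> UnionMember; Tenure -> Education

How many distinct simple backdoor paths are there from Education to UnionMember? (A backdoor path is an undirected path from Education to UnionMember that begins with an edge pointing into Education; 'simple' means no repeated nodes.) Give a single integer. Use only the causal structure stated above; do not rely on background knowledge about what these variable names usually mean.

0

A backdoor path from Education to UnionMember is any simple undirected path whose first edge points into Education (i.e. leaves Education via a parent).
Parents of Education: {Tenure}.
No simple path from any parent of Education reaches UnionMember without revisiting Education, so there are no backdoor paths.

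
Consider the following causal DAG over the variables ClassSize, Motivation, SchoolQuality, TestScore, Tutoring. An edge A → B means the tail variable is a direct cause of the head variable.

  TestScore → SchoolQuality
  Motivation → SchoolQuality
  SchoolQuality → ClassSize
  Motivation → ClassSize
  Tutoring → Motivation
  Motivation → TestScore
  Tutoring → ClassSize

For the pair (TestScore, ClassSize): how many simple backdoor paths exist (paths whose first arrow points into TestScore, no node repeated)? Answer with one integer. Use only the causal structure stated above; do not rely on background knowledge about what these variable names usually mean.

3

A backdoor path from TestScore to ClassSize is any simple undirected path whose first edge points into TestScore (i.e. leaves TestScore via a parent).
Parents of TestScore: {Motivation}.
Enumerating:
  P1: TestScore <- Motivation <- Tutoring -> ClassSize
  P2: TestScore <- Motivation -> SchoolQuality -> ClassSize
  P3: TestScore <- Motivation -> ClassSize
That exhausts the simple backdoor paths. Count: 3.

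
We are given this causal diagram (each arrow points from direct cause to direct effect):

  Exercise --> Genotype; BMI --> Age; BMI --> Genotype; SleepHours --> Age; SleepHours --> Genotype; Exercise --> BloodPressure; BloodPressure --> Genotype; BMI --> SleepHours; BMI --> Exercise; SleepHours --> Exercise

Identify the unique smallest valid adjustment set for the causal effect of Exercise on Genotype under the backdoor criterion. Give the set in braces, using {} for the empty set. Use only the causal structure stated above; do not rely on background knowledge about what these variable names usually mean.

Variables eligible for adjustment (non-descendants of Exercise, excluding Exercise and Genotype): {Age, BMI, SleepHours}.
Backdoor paths from Exercise to Genotype:
  P1: Exercise <- BMI -> SleepHours -> Genotype
  P2: Exercise <- BMI -> Age <- SleepHours -> Genotype
  P3: Exercise <- BMI -> Genotype
  P4: Exercise <- SleepHours <- BMI -> Genotype
  P5: Exercise <- SleepHours -> Age <- BMI -> Genotype
  P6: Exercise <- SleepHours -> Genotype
The empty set is not sufficient: P1 (Exercise <- BMI -> SleepHours -> Genotype) has no collider blocking it and no conditioned non-collider, so it is open.
Try {BMI, SleepHours}:
  P1: blocked at fork node BMI ∈ conditioning set.
  P2: blocked at fork node BMI ∈ conditioning set.
  P3: blocked at fork node BMI ∈ conditioning set.
  P4: blocked at chain node SleepHours ∈ conditioning set.
  P5: blocked at fork node SleepHours ∈ conditioning set.
  P6: blocked at fork node SleepHours ∈ conditioning set.
{BMI, SleepHours} contains no descendant of Exercise and blocks every backdoor path.
Every element of {BMI, SleepHours} is needed (dropping BMI leaves P3 open; dropping SleepHours leaves P6 open), so no proper subset is valid.
Among all size-2 subsets of the eligible variables, only {BMI, SleepHours} blocks every backdoor path, so it is the unique smallest valid adjustment set.

{BMI, SleepHours}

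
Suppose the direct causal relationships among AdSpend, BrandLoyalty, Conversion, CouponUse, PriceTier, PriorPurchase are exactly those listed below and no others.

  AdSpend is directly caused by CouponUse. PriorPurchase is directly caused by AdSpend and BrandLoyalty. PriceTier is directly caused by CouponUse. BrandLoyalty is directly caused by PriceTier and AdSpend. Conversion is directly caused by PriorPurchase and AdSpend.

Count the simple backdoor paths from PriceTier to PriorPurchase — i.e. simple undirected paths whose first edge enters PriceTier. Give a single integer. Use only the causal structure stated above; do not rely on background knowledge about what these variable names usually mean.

3

A backdoor path from PriceTier to PriorPurchase is any simple undirected path whose first edge points into PriceTier (i.e. leaves PriceTier via a parent).
Parents of PriceTier: {CouponUse}.
Enumerating:
  P1: PriceTier <- CouponUse -> AdSpend -> BrandLoyalty -> PriorPurchase
  P2: PriceTier <- CouponUse -> AdSpend -> PriorPurchase
  P3: PriceTier <- CouponUse -> AdSpend -> Conversion <- PriorPurchase
That exhausts the simple backdoor paths. Count: 3.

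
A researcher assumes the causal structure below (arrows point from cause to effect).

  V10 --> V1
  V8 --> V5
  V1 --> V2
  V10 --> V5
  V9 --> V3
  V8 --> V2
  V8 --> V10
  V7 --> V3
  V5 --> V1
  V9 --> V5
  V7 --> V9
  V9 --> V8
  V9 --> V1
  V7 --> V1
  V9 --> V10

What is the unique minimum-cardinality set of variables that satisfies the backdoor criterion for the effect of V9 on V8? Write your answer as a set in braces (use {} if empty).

Variables eligible for adjustment (non-descendants of V9, excluding V9 and V8): {V7}.
Backdoor paths from V9 to V8:
  P1: V9 <- V7 -> V1 <- V10 <- V8
  P2: V9 <- V7 -> V1 <- V10 -> V5 <- V8
  P3: V9 <- V7 -> V1 <- V5 <- V8
  P4: V9 <- V7 -> V1 <- V5 <- V10 <- V8
  P5: V9 <- V7 -> V1 -> V2 <- V8
Each backdoor path contains an unconditioned collider, so every path is already blocked with the empty conditioning set:
  P1: blocked at collider V1 (neither it nor any descendant is in the conditioning set).
  P2: blocked at collider V1 (neither it nor any descendant is in the conditioning set).
  P3: blocked at collider V1 (neither it nor any descendant is in the conditioning set).
  P4: blocked at collider V1 (neither it nor any descendant is in the conditioning set).
  P5: blocked at collider V2 (neither it nor any descendant is in the conditioning set).
The empty set is therefore the unique smallest valid set.

{}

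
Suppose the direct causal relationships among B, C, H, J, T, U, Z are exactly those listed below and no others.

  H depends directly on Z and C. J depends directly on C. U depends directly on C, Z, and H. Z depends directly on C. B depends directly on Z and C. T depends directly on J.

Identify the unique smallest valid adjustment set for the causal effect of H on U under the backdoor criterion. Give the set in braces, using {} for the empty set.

{C, Z}

Variables eligible for adjustment (non-descendants of H, excluding H and U): {B, C, J, T, Z}.
Backdoor paths from H to U:
  P1: H <- C -> Z -> U
  P2: H <- C -> B <- Z -> U
  P3: H <- C -> U
  P4: H <- Z <- C -> U
  P5: H <- Z -> B <- C -> U
  P6: H <- Z -> U
The empty set is not sufficient: P1 (H <- C -> Z -> U) has no collider blocking it and no conditioned non-collider, so it is open.
Try {C, Z}:
  P1: blocked at fork node C ∈ conditioning set.
  P2: blocked at fork node C ∈ conditioning set.
  P3: blocked at fork node C ∈ conditioning set.
  P4: blocked at chain node Z ∈ conditioning set.
  P5: blocked at fork node Z ∈ conditioning set.
  P6: blocked at fork node Z ∈ conditioning set.
{C, Z} contains no descendant of H and blocks every backdoor path.
Every element of {C, Z} is needed (dropping C leaves P3 open; dropping Z leaves P6 open), so no proper subset is valid.
Among all size-2 subsets of the eligible variables, only {C, Z} blocks every backdoor path, so it is the unique smallest valid adjustment set.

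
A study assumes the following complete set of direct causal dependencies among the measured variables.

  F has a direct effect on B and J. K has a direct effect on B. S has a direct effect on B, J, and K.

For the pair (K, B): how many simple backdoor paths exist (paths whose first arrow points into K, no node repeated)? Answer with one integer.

2

A backdoor path from K to B is any simple undirected path whose first edge points into K (i.e. leaves K via a parent).
Parents of K: {S}.
Enumerating:
  P1: K <- S -> J <- F -> B
  P2: K <- S -> B
That exhausts the simple backdoor paths. Count: 2.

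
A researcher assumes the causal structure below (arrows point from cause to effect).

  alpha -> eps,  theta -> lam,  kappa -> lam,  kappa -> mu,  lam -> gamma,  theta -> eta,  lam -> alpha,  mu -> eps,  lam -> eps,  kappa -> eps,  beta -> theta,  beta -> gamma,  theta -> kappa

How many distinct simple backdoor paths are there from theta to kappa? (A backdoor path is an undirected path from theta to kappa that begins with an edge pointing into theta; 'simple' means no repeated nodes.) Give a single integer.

5

A backdoor path from theta to kappa is any simple undirected path whose first edge points into theta (i.e. leaves theta via a parent).
Parents of theta: {beta}.
Enumerating:
  P1: theta <- beta -> gamma <- lam <- kappa
  P2: theta <- beta -> gamma <- lam -> alpha -> eps <- kappa
  P3: theta <- beta -> gamma <- lam -> alpha -> eps <- mu <- kappa
  P4: theta <- beta -> gamma <- lam -> eps <- kappa
  P5: theta <- beta -> gamma <- lam -> eps <- mu <- kappa
That exhausts the simple backdoor paths. Count: 5.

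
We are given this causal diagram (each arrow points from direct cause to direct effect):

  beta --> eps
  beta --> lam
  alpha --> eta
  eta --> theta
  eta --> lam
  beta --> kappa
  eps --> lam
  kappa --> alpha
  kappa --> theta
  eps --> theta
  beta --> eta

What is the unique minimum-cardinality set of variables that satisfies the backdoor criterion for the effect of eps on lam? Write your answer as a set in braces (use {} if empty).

{beta}

Variables eligible for adjustment (non-descendants of eps, excluding eps and lam): {alpha, beta, eta, kappa}.
Backdoor paths from eps to lam:
  P1: eps <- beta -> kappa -> alpha -> eta -> lam
  P2: eps <- beta -> kappa -> theta <- eta -> lam
  P3: eps <- beta -> eta -> lam
  P4: eps <- beta -> lam
The empty set is not sufficient: P1 (eps <- beta -> kappa -> alpha -> eta -> lam) has no collider blocking it and no conditioned non-collider, so it is open.
Try {beta}:
  P1: blocked at fork node beta ∈ conditioning set.
  P2: blocked at fork node beta ∈ conditioning set.
  P3: blocked at fork node beta ∈ conditioning set.
  P4: blocked at fork node beta ∈ conditioning set.
{beta} contains no descendant of eps and blocks every backdoor path.
No other singleton works — e.g. {kappa} leaves P3 open — so {beta} is the unique smallest valid adjustment set.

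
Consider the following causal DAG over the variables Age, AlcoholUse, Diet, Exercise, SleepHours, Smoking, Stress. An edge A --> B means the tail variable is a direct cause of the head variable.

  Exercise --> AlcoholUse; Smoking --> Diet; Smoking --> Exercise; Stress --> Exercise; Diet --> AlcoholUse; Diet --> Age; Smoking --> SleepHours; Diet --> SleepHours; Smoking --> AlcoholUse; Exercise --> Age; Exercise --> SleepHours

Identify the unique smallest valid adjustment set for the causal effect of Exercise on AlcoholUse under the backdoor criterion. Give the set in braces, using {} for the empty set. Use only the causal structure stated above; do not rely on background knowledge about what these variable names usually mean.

Variables eligible for adjustment (non-descendants of Exercise, excluding Exercise and AlcoholUse): {Diet, Smoking, Stress}.
Backdoor paths from Exercise to AlcoholUse:
  P1: Exercise <- Smoking -> Diet -> AlcoholUse
  P2: Exercise <- Smoking -> SleepHours <- Diet -> AlcoholUse
  P3: Exercise <- Smoking -> AlcoholUse
The empty set is not sufficient: P1 (Exercise <- Smoking -> Diet -> AlcoholUse) has no collider blocking it and no conditioned non-collider, so it is open.
Try {Smoking}:
  P1: blocked at fork node Smoking ∈ conditioning set.
  P2: blocked at fork node Smoking ∈ conditioning set.
  P3: blocked at fork node Smoking ∈ conditioning set.
{Smoking} contains no descendant of Exercise and blocks every backdoor path.
No other singleton works — e.g. {Diet} leaves P3 open — so {Smoking} is the unique smallest valid adjustment set.

{Smoking}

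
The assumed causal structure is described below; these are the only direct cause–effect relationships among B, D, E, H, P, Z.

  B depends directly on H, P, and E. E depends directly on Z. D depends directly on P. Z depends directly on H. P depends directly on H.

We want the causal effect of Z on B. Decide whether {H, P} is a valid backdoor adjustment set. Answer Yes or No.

Yes

Backdoor paths from Z to B (paths whose first edge points into Z):
  P1: Z <- H -> P -> B
  P2: Z <- H -> B
Condition 1 (no descendant of Z in the set): holds — descendants of Z are {B, E}; none are in {H, P}.
Condition 2 (every backdoor path blocked by {H, P}):
  P1: blocked at fork node H ∈ conditioning set.
  P2: blocked at fork node H ∈ conditioning set.
{H, P} satisfies the backdoor criterion.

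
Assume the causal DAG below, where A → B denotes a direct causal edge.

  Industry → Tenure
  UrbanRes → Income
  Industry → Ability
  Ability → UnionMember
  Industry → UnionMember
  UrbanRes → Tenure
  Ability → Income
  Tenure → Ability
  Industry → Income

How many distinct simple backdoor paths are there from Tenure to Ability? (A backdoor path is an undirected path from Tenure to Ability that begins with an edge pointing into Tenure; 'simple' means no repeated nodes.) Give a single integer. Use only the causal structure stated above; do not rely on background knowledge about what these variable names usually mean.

A backdoor path from Tenure to Ability is any simple undirected path whose first edge points into Tenure (i.e. leaves Tenure via a parent).
Parents of Tenure: {Industry, UrbanRes}.
Enumerating:
  P1: Tenure <- Industry -> Ability
  P2: Tenure <- Industry -> Income <- Ability
  P3: Tenure <- Industry -> UnionMember <- Ability
  P4: Tenure <- UrbanRes -> Income <- Industry -> Ability
  P5: Tenure <- UrbanRes -> Income <- Industry -> UnionMember <- Ability
  P6: Tenure <- UrbanRes -> Income <- Ability
That exhausts the simple backdoor paths. Count: 6.

6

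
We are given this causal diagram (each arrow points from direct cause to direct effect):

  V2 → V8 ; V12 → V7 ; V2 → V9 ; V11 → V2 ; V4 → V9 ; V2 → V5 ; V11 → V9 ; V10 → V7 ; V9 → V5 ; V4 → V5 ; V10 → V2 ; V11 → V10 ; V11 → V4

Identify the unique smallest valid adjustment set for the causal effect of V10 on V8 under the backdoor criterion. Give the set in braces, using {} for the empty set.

{V11}

Variables eligible for adjustment (non-descendants of V10, excluding V10 and V8): {V11, V12, V4}.
Backdoor paths from V10 to V8:
  P1: V10 <- V11 -> V2 -> V8
  P2: V10 <- V11 -> V4 -> V9 <- V2 -> V8
  P3: V10 <- V11 -> V4 -> V9 -> V5 <- V2 -> V8
  P4: V10 <- V11 -> V4 -> V5 <- V2 -> V8
  P5: V10 <- V11 -> V4 -> V5 <- V9 <- V2 -> V8
  P6: V10 <- V11 -> V9 <- V2 -> V8
  P7: V10 <- V11 -> V9 <- V4 -> V5 <- V2 -> V8
  P8: V10 <- V11 -> V9 -> V5 <- V2 -> V8
The empty set is not sufficient: P1 (V10 <- V11 -> V2 -> V8) has no collider blocking it and no conditioned non-collider, so it is open.
Try {V11}:
  P1: blocked at fork node V11 ∈ conditioning set.
  P2: blocked at fork node V11 ∈ conditioning set.
  P3: blocked at fork node V11 ∈ conditioning set.
  P4: blocked at fork node V11 ∈ conditioning set.
  P5: blocked at fork node V11 ∈ conditioning set.
  P6: blocked at fork node V11 ∈ conditioning set.
  P7: blocked at fork node V11 ∈ conditioning set.
  P8: blocked at fork node V11 ∈ conditioning set.
{V11} contains no descendant of V10 and blocks every backdoor path.
No other singleton works — e.g. {V12} leaves P1 open — so {V11} is the unique smallest valid adjustment set.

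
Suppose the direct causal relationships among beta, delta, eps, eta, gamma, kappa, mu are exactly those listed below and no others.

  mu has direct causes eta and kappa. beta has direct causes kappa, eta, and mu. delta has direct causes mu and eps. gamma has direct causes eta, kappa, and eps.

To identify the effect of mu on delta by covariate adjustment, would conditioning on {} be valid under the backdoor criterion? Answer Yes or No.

Backdoor paths from mu to delta (paths whose first edge points into mu):
  P1: mu <- eta -> beta <- kappa -> gamma <- eps -> delta
  P2: mu <- eta -> gamma <- eps -> delta
  P3: mu <- kappa -> beta <- eta -> gamma <- eps -> delta
  P4: mu <- kappa -> gamma <- eps -> delta
Condition 1 (no descendant of mu in the set): holds — descendants of mu are {beta, delta}; none are in {}.
Condition 2 (every backdoor path blocked by {}):
  P1: blocked at collider beta (neither it nor any descendant is in the conditioning set).
  P2: blocked at collider gamma (neither it nor any descendant is in the conditioning set).
  P3: blocked at collider beta (neither it nor any descendant is in the conditioning set).
  P4: blocked at collider gamma (neither it nor any descendant is in the conditioning set).
{} satisfies the backdoor criterion.

Yes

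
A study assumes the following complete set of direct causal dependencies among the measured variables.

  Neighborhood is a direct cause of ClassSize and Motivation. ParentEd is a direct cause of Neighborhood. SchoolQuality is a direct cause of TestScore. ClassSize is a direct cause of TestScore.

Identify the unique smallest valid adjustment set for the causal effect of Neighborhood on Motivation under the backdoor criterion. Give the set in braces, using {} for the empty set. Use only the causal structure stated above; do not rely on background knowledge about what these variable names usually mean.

Variables eligible for adjustment (non-descendants of Neighborhood, excluding Neighborhood and Motivation): {ParentEd, SchoolQuality}.
Backdoor paths from Neighborhood to Motivation:
  (none)
With no backdoor paths the empty set already satisfies the criterion, and it is trivially minimal.

{}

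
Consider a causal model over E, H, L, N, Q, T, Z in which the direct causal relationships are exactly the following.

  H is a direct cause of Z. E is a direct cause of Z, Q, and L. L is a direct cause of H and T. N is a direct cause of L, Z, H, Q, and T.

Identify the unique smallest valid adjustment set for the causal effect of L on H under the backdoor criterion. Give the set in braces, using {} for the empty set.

Variables eligible for adjustment (non-descendants of L, excluding L and H): {E, N, Q}.
Backdoor paths from L to H:
  P1: L <- E -> Q <- N -> H
  P2: L <- E -> Q <- N -> Z <- H
  P3: L <- E -> Z <- N -> H
  P4: L <- E -> Z <- H
  P5: L <- N -> H
  P6: L <- N -> Q <- E -> Z <- H
  P7: L <- N -> Z <- H
The empty set is not sufficient: P5 (L <- N -> H) has no collider blocking it and no conditioned non-collider, so it is open.
Try {N}:
  P1: blocked at collider Q (neither it nor any descendant is in the conditioning set).
  P2: blocked at collider Q (neither it nor any descendant is in the conditioning set).
  P3: blocked at collider Z (neither it nor any descendant is in the conditioning set).
  P4: blocked at collider Z (neither it nor any descendant is in the conditioning set).
  P5: blocked at fork node N ∈ conditioning set.
  P6: blocked at fork node N ∈ conditioning set.
  P7: blocked at fork node N ∈ conditioning set.
{N} contains no descendant of L and blocks every backdoor path.
No other singleton works — e.g. {E} leaves P5 open — so {N} is the unique smallest valid adjustment set.

{N}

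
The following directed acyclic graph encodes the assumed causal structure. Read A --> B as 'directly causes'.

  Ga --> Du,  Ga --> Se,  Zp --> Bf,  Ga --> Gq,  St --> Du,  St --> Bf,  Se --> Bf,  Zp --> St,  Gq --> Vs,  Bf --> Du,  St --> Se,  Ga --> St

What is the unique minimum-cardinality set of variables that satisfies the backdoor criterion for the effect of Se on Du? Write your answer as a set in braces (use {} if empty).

Variables eligible for adjustment (non-descendants of Se, excluding Se and Du): {Ga, Gq, St, Vs, Zp}.
Backdoor paths from Se to Du:
  P1: Se <- Ga -> St <- Zp -> Bf -> Du
  P2: Se <- Ga -> St -> Bf -> Du
  P3: Se <- Ga -> St -> Du
  P4: Se <- Ga -> Du
  P5: Se <- St <- Zp -> Bf -> Du
  P6: Se <- St <- Ga -> Du
  P7: Se <- St -> Bf -> Du
  P8: Se <- St -> Du
The empty set is not sufficient: P2 (Se <- Ga -> St -> Bf -> Du) has no collider blocking it and no conditioned non-collider, so it is open.
Try {Ga, St}:
  P1: blocked at fork node Ga ∈ conditioning set.
  P2: blocked at fork node Ga ∈ conditioning set.
  P3: blocked at fork node Ga ∈ conditioning set.
  P4: blocked at fork node Ga ∈ conditioning set.
  P5: blocked at chain node St ∈ conditioning set.
  P6: blocked at chain node St ∈ conditioning set.
  P7: blocked at fork node St ∈ conditioning set.
  P8: blocked at fork node St ∈ conditioning set.
{Ga, St} contains no descendant of Se and blocks every backdoor path.
Every element of {Ga, St} is needed (dropping Ga leaves P1 open; dropping St leaves P5 open), so no proper subset is valid.
Among all size-2 subsets of the eligible variables, only {Ga, St} blocks every backdoor path, so it is the unique smallest valid adjustment set.

{Ga, St}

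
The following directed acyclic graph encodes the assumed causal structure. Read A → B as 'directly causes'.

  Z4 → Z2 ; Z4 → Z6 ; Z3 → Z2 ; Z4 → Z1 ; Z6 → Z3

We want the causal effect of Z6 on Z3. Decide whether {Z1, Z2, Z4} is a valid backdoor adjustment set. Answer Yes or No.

Backdoor paths from Z6 to Z3 (paths whose first edge points into Z6):
  P1: Z6 <- Z4 -> Z2 <- Z3
Condition 1 (no descendant of Z6 in the set): FAILS — Z2 is a descendant of Z6.
Condition 2 (every backdoor path blocked by {Z1, Z2, Z4}):
  P1: blocked at fork node Z4 ∈ conditioning set.
{Z1, Z2, Z4} does not satisfy the backdoor criterion.

No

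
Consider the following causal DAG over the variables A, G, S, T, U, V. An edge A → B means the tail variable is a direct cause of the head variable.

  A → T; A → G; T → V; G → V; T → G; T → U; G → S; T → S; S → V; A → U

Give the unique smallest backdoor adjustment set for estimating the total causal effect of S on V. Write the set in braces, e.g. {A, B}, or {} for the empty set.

Variables eligible for adjustment (non-descendants of S, excluding S and V): {A, G, T, U}.
Backdoor paths from S to V:
  P1: S <- T <- A -> G -> V
  P2: S <- T -> G -> V
  P3: S <- T -> V
  P4: S <- T -> U <- A -> G -> V
  P5: S <- G <- A -> T -> V
  P6: S <- G <- A -> U <- T -> V
  P7: S <- G <- T -> V
  P8: S <- G -> V
The empty set is not sufficient: P1 (S <- T <- A -> G -> V) has no collider blocking it and no conditioned non-collider, so it is open.
Try {G, T}:
  P1: blocked at chain node T ∈ conditioning set.
  P2: blocked at fork node T ∈ conditioning set.
  P3: blocked at fork node T ∈ conditioning set.
  P4: blocked at fork node T ∈ conditioning set.
  P5: blocked at chain node G ∈ conditioning set.
  P6: blocked at chain node G ∈ conditioning set.
  P7: blocked at chain node G ∈ conditioning set.
  P8: blocked at fork node G ∈ conditioning set.
{G, T} contains no descendant of S and blocks every backdoor path.
Every element of {G, T} is needed (dropping G leaves P8 open; dropping T leaves P3 open), so no proper subset is valid.
Among all size-2 subsets of the eligible variables, only {G, T} blocks every backdoor path, so it is the unique smallest valid adjustment set.

{G, T}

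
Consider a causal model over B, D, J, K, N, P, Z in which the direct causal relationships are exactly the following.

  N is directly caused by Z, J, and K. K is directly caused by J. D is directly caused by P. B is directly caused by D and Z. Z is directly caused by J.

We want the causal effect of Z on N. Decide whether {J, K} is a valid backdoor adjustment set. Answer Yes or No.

Backdoor paths from Z to N (paths whose first edge points into Z):
  P1: Z <- J -> K -> N
  P2: Z <- J -> N
Condition 1 (no descendant of Z in the set): holds — descendants of Z are {B, N}; none are in {J, K}.
Condition 2 (every backdoor path blocked by {J, K}):
  P1: blocked at fork node J ∈ conditioning set.
  P2: blocked at fork node J ∈ conditioning set.
{J, K} satisfies the backdoor criterion.

Yes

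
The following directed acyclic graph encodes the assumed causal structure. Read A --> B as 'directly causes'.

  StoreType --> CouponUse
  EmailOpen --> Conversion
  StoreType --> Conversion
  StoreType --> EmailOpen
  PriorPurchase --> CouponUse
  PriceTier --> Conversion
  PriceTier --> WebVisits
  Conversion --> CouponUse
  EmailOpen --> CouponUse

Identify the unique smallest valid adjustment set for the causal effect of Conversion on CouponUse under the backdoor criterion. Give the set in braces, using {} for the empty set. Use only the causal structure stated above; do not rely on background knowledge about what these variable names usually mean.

{EmailOpen, StoreType}

Variables eligible for adjustment (non-descendants of Conversion, excluding Conversion and CouponUse): {EmailOpen, PriceTier, PriorPurchase, StoreType, WebVisits}.
Backdoor paths from Conversion to CouponUse:
  P1: Conversion <- StoreType -> EmailOpen -> CouponUse
  P2: Conversion <- StoreType -> CouponUse
  P3: Conversion <- EmailOpen <- StoreType -> CouponUse
  P4: Conversion <- EmailOpen -> CouponUse
The empty set is not sufficient: P1 (Conversion <- StoreType -> EmailOpen -> CouponUse) has no collider blocking it and no conditioned non-collider, so it is open.
Try {EmailOpen, StoreType}:
  P1: blocked at fork node StoreType ∈ conditioning set.
  P2: blocked at fork node StoreType ∈ conditioning set.
  P3: blocked at chain node EmailOpen ∈ conditioning set.
  P4: blocked at fork node EmailOpen ∈ conditioning set.
{EmailOpen, StoreType} contains no descendant of Conversion and blocks every backdoor path.
Every element of {EmailOpen, StoreType} is needed (dropping EmailOpen leaves P4 open; dropping StoreType leaves P2 open), so no proper subset is valid.
Among all size-2 subsets of the eligible variables, only {EmailOpen, StoreType} blocks every backdoor path, so it is the unique smallest valid adjustment set.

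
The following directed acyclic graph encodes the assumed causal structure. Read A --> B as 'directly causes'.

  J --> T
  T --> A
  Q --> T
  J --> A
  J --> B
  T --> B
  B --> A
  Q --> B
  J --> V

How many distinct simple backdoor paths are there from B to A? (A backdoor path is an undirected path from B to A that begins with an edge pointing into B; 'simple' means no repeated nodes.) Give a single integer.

A backdoor path from B to A is any simple undirected path whose first edge points into B (i.e. leaves B via a parent).
Parents of B: {J, Q, T}.
Enumerating:
  P1: B <- J -> T -> A
  P2: B <- J -> A
  P3: B <- Q -> T <- J -> A
  P4: B <- Q -> T -> A
  P5: B <- T <- J -> A
  P6: B <- T -> A
That exhausts the simple backdoor paths. Count: 6.

6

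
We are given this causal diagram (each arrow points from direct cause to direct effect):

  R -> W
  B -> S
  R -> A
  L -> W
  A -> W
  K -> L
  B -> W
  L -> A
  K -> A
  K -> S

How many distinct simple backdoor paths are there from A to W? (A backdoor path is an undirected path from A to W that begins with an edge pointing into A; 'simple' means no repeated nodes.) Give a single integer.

5

A backdoor path from A to W is any simple undirected path whose first edge points into A (i.e. leaves A via a parent).
Parents of A: {K, L, R}.
Enumerating:
  P1: A <- K -> S <- B -> W
  P2: A <- K -> L -> W
  P3: A <- L <- K -> S <- B -> W
  P4: A <- L -> W
  P5: A <- R -> W
That exhausts the simple backdoor paths. Count: 5.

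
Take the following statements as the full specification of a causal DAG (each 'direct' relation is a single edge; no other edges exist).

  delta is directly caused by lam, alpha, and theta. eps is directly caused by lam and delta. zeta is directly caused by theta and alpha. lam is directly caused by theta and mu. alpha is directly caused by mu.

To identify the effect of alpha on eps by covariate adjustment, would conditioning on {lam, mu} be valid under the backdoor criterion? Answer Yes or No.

Yes

Backdoor paths from alpha to eps (paths whose first edge points into alpha):
  P1: alpha <- mu -> lam <- theta -> delta -> eps
  P2: alpha <- mu -> lam -> delta -> eps
  P3: alpha <- mu -> lam -> eps
Condition 1 (no descendant of alpha in the set): holds — descendants of alpha are {delta, eps, zeta}; none are in {lam, mu}.
Condition 2 (every backdoor path blocked by {lam, mu}):
  P1: blocked at fork node mu ∈ conditioning set.
  P2: blocked at fork node mu ∈ conditioning set.
  P3: blocked at fork node mu ∈ conditioning set.
{lam, mu} satisfies the backdoor criterion.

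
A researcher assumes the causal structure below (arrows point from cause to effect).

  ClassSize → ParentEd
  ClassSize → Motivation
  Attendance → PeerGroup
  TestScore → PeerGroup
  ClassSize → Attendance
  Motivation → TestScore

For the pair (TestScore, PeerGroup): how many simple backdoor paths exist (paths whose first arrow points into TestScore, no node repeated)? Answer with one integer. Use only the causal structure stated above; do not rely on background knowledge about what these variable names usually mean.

A backdoor path from TestScore to PeerGroup is any simple undirected path whose first edge points into TestScore (i.e. leaves TestScore via a parent).
Parents of TestScore: {Motivation}.
Enumerating:
  P1: TestScore <- Motivation <- ClassSize -> Attendance -> PeerGroup
That exhausts the simple backdoor paths. Count: 1.

1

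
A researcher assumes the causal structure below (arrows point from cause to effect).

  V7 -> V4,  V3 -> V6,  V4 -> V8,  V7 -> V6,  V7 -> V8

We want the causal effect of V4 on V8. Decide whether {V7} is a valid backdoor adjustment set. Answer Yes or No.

Yes

Backdoor paths from V4 to V8 (paths whose first edge points into V4):
  P1: V4 <- V7 -> V8
Condition 1 (no descendant of V4 in the set): holds — descendants of V4 are {V8}; none are in {V7}.
Condition 2 (every backdoor path blocked by {V7}):
  P1: blocked at fork node V7 ∈ conditioning set.
{V7} satisfies the backdoor criterion.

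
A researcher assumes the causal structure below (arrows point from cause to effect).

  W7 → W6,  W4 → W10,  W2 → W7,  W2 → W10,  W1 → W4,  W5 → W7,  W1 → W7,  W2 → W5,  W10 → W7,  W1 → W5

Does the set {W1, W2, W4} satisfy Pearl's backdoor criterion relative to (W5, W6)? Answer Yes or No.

Yes

Backdoor paths from W5 to W6 (paths whose first edge points into W5):
  P1: W5 <- W1 -> W4 -> W10 <- W2 -> W7 -> W6
  P2: W5 <- W1 -> W4 -> W10 -> W7 -> W6
  P3: W5 <- W1 -> W7 -> W6
  P4: W5 <- W2 -> W10 <- W4 <- W1 -> W7 -> W6
  P5: W5 <- W2 -> W10 -> W7 -> W6
  P6: W5 <- W2 -> W7 -> W6
Condition 1 (no descendant of W5 in the set): holds — descendants of W5 are {W6, W7}; none are in {W1, W2, W4}.
Condition 2 (every backdoor path blocked by {W1, W2, W4}):
  P1: blocked at fork node W1 ∈ conditioning set.
  P2: blocked at fork node W1 ∈ conditioning set.
  P3: blocked at fork node W1 ∈ conditioning set.
  P4: blocked at fork node W2 ∈ conditioning set.
  P5: blocked at fork node W2 ∈ conditioning set.
  P6: blocked at fork node W2 ∈ conditioning set.
{W1, W2, W4} satisfies the backdoor criterion.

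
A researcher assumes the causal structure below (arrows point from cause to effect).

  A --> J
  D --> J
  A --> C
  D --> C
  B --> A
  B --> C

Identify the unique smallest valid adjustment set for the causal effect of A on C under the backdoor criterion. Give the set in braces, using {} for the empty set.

{B}

Variables eligible for adjustment (non-descendants of A, excluding A and C): {B, D}.
Backdoor paths from A to C:
  P1: A <- B -> C
The empty set is not sufficient: P1 (A <- B -> C) has no collider blocking it and no conditioned non-collider, so it is open.
Try {B}:
  P1: blocked at fork node B ∈ conditioning set.
{B} contains no descendant of A and blocks every backdoor path.
No other singleton works — e.g. {D} leaves P1 open — so {B} is the unique smallest valid adjustment set.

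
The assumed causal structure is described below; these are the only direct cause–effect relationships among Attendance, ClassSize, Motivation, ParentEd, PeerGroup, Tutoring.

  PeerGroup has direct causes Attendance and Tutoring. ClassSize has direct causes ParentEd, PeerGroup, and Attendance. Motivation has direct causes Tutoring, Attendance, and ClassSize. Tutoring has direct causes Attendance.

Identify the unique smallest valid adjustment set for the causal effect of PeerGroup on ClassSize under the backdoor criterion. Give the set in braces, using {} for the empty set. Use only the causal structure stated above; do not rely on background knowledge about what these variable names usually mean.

Variables eligible for adjustment (non-descendants of PeerGroup, excluding PeerGroup and ClassSize): {Attendance, ParentEd, Tutoring}.
Backdoor paths from PeerGroup to ClassSize:
  P1: PeerGroup <- Attendance -> Tutoring -> Motivation <- ClassSize
  P2: PeerGroup <- Attendance -> ClassSize
  P3: PeerGroup <- Attendance -> Motivation <- ClassSize
  P4: PeerGroup <- Tutoring <- Attendance -> ClassSize
  P5: PeerGroup <- Tutoring <- Attendance -> Motivation <- ClassSize
  P6: PeerGroup <- Tutoring -> Motivation <- Attendance -> ClassSize
  P7: PeerGroup <- Tutoring -> Motivation <- ClassSize
The empty set is not sufficient: P2 (PeerGroup <- Attendance -> ClassSize) has no collider blocking it and no conditioned non-collider, so it is open.
Try {Attendance}:
  P1: blocked at fork node Attendance ∈ conditioning set.
  P2: blocked at fork node Attendance ∈ conditioning set.
  P3: blocked at fork node Attendance ∈ conditioning set.
  P4: blocked at fork node Attendance ∈ conditioning set.
  P5: blocked at fork node Attendance ∈ conditioning set.
  P6: blocked at collider Motivation (neither it nor any descendant is in the conditioning set).
  P7: blocked at collider Motivation (neither it nor any descendant is in the conditioning set).
{Attendance} contains no descendant of PeerGroup and blocks every backdoor path.
No other singleton works — e.g. {Tutoring} leaves P2 open — so {Attendance} is the unique smallest valid adjustment set.

{Attendance}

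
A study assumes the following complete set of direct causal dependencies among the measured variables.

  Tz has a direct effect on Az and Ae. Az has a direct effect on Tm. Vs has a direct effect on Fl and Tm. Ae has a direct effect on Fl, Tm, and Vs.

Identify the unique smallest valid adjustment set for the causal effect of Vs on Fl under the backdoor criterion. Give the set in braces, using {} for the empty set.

Variables eligible for adjustment (non-descendants of Vs, excluding Vs and Fl): {Ae, Az, Tz}.
Backdoor paths from Vs to Fl:
  P1: Vs <- Ae -> Fl
The empty set is not sufficient: P1 (Vs <- Ae -> Fl) has no collider blocking it and no conditioned non-collider, so it is open.
Try {Ae}:
  P1: blocked at fork node Ae ∈ conditioning set.
{Ae} contains no descendant of Vs and blocks every backdoor path.
No other singleton works — e.g. {Tz} leaves P1 open — so {Ae} is the unique smallest valid adjustment set.

{Ae}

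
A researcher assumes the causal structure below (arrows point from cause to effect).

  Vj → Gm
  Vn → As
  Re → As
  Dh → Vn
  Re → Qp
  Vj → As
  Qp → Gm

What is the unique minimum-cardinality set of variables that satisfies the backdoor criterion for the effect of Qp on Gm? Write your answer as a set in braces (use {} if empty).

Variables eligible for adjustment (non-descendants of Qp, excluding Qp and Gm): {As, Dh, Re, Vj, Vn}.
Backdoor paths from Qp to Gm:
  P1: Qp <- Re -> As <- Vj -> Gm
Each backdoor path contains an unconditioned collider, so every path is already blocked with the empty conditioning set:
  P1: blocked at collider As (neither it nor any descendant is in the conditioning set).
The empty set is therefore the unique smallest valid set.

{}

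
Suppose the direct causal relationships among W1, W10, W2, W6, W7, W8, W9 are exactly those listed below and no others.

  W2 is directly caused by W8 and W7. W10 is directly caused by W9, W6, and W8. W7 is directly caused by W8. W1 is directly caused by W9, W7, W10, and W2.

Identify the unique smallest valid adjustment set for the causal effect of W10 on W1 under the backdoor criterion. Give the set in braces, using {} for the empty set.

Variables eligible for adjustment (non-descendants of W10, excluding W10 and W1): {W2, W6, W7, W8, W9}.
Backdoor paths from W10 to W1:
  P1: W10 <- W8 -> W7 -> W2 -> W1
  P2: W10 <- W8 -> W7 -> W1
  P3: W10 <- W8 -> W2 <- W7 -> W1
  P4: W10 <- W8 -> W2 -> W1
  P5: W10 <- W9 -> W1
The empty set is not sufficient: P1 (W10 <- W8 -> W7 -> W2 -> W1) has no collider blocking it and no conditioned non-collider, so it is open.
Try {W8, W9}:
  P1: blocked at fork node W8 ∈ conditioning set.
  P2: blocked at fork node W8 ∈ conditioning set.
  P3: blocked at fork node W8 ∈ conditioning set.
  P4: blocked at fork node W8 ∈ conditioning set.
  P5: blocked at fork node W9 ∈ conditioning set.
{W8, W9} contains no descendant of W10 and blocks every backdoor path.
Every element of {W8, W9} is needed (dropping W8 leaves P1 open; dropping W9 leaves P5 open), so no proper subset is valid.
Among all size-2 subsets of the eligible variables, only {W8, W9} blocks every backdoor path, so it is the unique smallest valid adjustment set.

{W8, W9}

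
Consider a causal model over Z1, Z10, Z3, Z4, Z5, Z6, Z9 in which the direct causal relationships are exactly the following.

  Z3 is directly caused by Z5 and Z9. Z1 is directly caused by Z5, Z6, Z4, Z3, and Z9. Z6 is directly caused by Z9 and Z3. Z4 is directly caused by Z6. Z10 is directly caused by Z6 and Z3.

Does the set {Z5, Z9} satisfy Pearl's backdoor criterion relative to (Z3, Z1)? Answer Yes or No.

Backdoor paths from Z3 to Z1 (paths whose first edge points into Z3):
  P1: Z3 <- Z5 -> Z1
  P2: Z3 <- Z9 -> Z6 -> Z4 -> Z1
  P3: Z3 <- Z9 -> Z6 -> Z1
  P4: Z3 <- Z9 -> Z1
Condition 1 (no descendant of Z3 in the set): holds — descendants of Z3 are {Z1, Z10, Z4, Z6}; none are in {Z5, Z9}.
Condition 2 (every backdoor path blocked by {Z5, Z9}):
  P1: blocked at fork node Z5 ∈ conditioning set.
  P2: blocked at fork node Z9 ∈ conditioning set.
  P3: blocked at fork node Z9 ∈ conditioning set.
  P4: blocked at fork node Z9 ∈ conditioning set.
{Z5, Z9} satisfies the backdoor criterion.

Yes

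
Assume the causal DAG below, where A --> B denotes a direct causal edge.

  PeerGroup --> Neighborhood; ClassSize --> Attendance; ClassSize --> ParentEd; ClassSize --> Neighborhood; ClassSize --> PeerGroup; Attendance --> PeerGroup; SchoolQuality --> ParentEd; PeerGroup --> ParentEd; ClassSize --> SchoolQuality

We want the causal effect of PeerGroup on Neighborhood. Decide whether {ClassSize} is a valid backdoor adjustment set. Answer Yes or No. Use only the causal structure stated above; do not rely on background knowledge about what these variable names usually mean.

Yes

Backdoor paths from PeerGroup to Neighborhood (paths whose first edge points into PeerGroup):
  P1: PeerGroup <- ClassSize -> Neighborhood
  P2: PeerGroup <- Attendance <- ClassSize -> Neighborhood
Condition 1 (no descendant of PeerGroup in the set): holds — descendants of PeerGroup are {Neighborhood, ParentEd}; none are in {ClassSize}.
Condition 2 (every backdoor path blocked by {ClassSize}):
  P1: blocked at fork node ClassSize ∈ conditioning set.
  P2: blocked at fork node ClassSize ∈ conditioning set.
{ClassSize} satisfies the backdoor criterion.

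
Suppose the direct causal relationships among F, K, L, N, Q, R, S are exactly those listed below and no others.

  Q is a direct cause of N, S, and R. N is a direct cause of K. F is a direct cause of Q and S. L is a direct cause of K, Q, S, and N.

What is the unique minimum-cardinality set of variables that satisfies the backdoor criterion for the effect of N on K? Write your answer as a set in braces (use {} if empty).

Variables eligible for adjustment (non-descendants of N, excluding N and K): {F, L, Q, R, S}.
Backdoor paths from N to K:
  P1: N <- L -> K
  P2: N <- Q <- F -> S <- L -> K
  P3: N <- Q <- L -> K
  P4: N <- Q -> S <- L -> K
The empty set is not sufficient: P1 (N <- L -> K) has no collider blocking it and no conditioned non-collider, so it is open.
Try {L}:
  P1: blocked at fork node L ∈ conditioning set.
  P2: blocked at collider S (neither it nor any descendant is in the conditioning set).
  P3: blocked at fork node L ∈ conditioning set.
  P4: blocked at collider S (neither it nor any descendant is in the conditioning set).
{L} contains no descendant of N and blocks every backdoor path.
No other singleton works — e.g. {F} leaves P1 open — so {L} is the unique smallest valid adjustment set.

{L}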